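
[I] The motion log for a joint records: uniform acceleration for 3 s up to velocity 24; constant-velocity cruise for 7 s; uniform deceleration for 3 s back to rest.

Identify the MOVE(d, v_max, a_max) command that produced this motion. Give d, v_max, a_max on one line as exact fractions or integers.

a_max = 24/3 = 8
d_a = ½·24·3 = 36; d_c = 24·7 = 168
d = 2·36 + 168 = 240
t_c = 7 > 0 → v_max = v_peak = 24

d=240 v_max=24 a_max=8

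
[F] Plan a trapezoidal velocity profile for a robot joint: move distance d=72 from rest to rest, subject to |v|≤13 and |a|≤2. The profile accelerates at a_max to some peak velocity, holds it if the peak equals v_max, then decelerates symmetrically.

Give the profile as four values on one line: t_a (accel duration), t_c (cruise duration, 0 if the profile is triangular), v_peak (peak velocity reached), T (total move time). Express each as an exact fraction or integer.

(v_max)²/a_max = 13²/2 = 169/2
72 < 169/2 → triangular
v_peak = √(72·2) = √144 = 12
t_a = 12/2 = 6; t_c = 0
T = 2·6 = 12

t_a=6 t_c=0 v_peak=12 T=12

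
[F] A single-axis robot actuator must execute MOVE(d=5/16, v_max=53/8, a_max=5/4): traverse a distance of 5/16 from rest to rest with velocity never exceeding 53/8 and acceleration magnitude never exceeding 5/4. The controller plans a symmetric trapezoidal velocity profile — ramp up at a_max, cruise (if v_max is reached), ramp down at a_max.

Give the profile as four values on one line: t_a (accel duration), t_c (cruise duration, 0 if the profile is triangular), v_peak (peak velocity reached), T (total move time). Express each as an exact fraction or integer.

vₘ²/aₘ = (53/8)²/(5/4) = 2809/80
5/16 < 2809/80 ⇒ no cruise
v_peak = √(5/16·5/4) = √(25/64) = 5/8
t_a = (5/8)/(5/4) = 1/2; t_c = 0
T = 2·1/2 = 1

t_a=1/2 t_c=0 v_peak=5/8 T=1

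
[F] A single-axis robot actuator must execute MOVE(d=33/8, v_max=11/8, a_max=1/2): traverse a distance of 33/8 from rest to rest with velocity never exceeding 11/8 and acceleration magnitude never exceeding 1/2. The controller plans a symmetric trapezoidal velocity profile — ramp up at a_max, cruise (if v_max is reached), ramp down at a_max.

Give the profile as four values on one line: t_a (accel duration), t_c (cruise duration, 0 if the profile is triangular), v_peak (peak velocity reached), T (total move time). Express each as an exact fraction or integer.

t_a=11/4 t_c=1/4 v_peak=11/8 T=23/4

v_max²/a_max = (11/8)²/(1/2) = 121/32
33/8 ≥ 121/32 so v_max reached
t_a = (11/8)/(1/2) = 11/4; v_peak = 11/8
d_cruise = 33/8 − 121/32 = 11/32; t_c = (11/32)/(11/8) = 1/4
T = 2·11/4 + 1/4 = 23/4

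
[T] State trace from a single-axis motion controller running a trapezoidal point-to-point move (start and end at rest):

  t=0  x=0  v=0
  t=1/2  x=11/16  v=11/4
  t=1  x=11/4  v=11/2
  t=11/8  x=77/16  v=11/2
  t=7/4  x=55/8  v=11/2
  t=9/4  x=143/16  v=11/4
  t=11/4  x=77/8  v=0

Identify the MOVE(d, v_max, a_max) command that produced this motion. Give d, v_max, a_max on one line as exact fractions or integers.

d=77/8 v_max=11/2 a_max=11/2

final state: t=11/4, x=77/8, v=0 → d = 77/8
a_max = (11/4−0)/(1/2−0) = 11/2
max v = 11/2 over t∈[1,7/4] → v_max = 11/2
check: 11/2·(1+3/4) = 77/8 ✓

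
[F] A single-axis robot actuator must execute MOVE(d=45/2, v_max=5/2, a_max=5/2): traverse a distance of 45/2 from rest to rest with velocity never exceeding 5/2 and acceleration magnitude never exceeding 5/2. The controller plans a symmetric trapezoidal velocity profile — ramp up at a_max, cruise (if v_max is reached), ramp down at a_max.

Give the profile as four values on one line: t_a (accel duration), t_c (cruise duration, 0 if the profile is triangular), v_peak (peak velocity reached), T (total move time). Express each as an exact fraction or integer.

t_a=1 t_c=8 v_peak=5/2 T=10

v_max²/a_max = (5/2)²/(5/2) = 5/2
45/2 ≥ 5/2 → trapezoidal
t_a = (5/2)/(5/2) = 1; v_peak = 5/2
d_cruise = 45/2 − 5/2 = 20; t_c = 20/(5/2) = 8
T = 2·1 + 8 = 10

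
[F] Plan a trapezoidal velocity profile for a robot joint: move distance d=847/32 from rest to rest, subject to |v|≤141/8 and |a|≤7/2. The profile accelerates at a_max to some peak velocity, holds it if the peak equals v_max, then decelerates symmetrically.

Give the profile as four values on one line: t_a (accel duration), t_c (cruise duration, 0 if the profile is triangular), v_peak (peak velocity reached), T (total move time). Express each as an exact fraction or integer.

(v_max)²/a_max = (141/8)²/(7/2) = 19881/224
847/32 < 19881/224 → triangular
v_peak = √(847/32·7/2) = √(5929/64) = 77/8
t_a = (77/8)/(7/2) = 11/4; t_c = 0
T = 2·11/4 = 11/2

t_a=11/4 t_c=0 v_peak=77/8 T=11/2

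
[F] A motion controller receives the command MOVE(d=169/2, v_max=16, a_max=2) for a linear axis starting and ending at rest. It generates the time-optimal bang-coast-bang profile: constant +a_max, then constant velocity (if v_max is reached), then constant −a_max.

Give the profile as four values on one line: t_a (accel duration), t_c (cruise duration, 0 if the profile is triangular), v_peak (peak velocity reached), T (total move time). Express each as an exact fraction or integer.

vₘ²/aₘ = 16²/2 = 128
169/2 < 128 so t_c = 0
v_peak = √(169/2·2) = √169 = 13
t_a = 13/2; t_c = 0
T = 2·13/2 = 13

t_a=13/2 t_c=0 v_peak=13 T=13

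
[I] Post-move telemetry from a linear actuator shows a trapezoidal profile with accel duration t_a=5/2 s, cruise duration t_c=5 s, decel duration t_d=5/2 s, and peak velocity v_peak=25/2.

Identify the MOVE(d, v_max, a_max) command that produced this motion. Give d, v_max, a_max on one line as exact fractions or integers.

a_max = (25/2)/(5/2) = 5
d_a = ½·25/2·5/2 = 125/8; d_c = 25/2·5 = 125/2
d = 2·125/8 + 125/2 = 375/4
t_c = 5 > 0 so v_max = 25/2

d=375/4 v_max=25/2 a_max=5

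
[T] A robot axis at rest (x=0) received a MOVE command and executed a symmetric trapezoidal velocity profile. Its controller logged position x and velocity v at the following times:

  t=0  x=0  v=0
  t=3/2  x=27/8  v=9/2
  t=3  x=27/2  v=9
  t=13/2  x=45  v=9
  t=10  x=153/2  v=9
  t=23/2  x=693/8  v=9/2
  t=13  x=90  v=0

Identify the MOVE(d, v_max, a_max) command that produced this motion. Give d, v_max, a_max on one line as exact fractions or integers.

d=90 v_max=9 a_max=3

final state: t=13, x=90, v=0 → d = 90
a_max = (9/2−0)/(3/2−0) = 3
max v = 9 over t∈[3,10] → v_max = 9
check: 9·(3+7) = 90 ✓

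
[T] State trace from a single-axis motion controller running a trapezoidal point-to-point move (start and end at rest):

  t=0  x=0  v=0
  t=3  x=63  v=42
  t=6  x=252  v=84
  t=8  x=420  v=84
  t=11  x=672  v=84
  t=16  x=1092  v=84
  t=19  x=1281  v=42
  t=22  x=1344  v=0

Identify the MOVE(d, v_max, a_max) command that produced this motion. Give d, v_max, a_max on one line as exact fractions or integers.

d=1344 v_max=84 a_max=14

final state: t=22, x=1344, v=0 → d = 1344
a_max = (42−0)/(3−0) = 14
max v = 84 over t∈[6,16] → v_max = 84
check: 84·(6+10) = 1344 ✓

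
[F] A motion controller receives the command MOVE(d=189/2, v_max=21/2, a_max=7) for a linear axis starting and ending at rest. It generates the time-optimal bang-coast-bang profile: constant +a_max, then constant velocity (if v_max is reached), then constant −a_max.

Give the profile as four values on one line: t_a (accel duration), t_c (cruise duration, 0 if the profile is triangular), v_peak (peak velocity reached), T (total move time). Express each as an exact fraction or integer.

v_max²/a_max = (21/2)²/7 = 63/4
189/2 ≥ 63/4 ⇒ cruise phase
t_a = (21/2)/7 = 3/2; v_peak = 21/2
d_cruise = 189/2 − 63/4 = 315/4; t_c = (315/4)/(21/2) = 15/2
T = 2·3/2 + 15/2 = 21/2

t_a=3/2 t_c=15/2 v_peak=21/2 T=21/2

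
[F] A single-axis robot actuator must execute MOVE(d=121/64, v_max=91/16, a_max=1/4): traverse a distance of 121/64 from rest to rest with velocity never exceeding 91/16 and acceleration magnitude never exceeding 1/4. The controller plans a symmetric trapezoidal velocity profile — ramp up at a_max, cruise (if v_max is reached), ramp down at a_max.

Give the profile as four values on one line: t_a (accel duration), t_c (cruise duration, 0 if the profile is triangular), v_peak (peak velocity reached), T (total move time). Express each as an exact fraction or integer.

v_max²/a_max = (91/16)²/(1/4) = 8281/64
121/64 < 8281/64 ⇒ no cruise
v_peak = √(121/64·1/4) = √(121/256) = 11/16
t_a = (11/16)/(1/4) = 11/4; t_c = 0
T = 2·11/4 = 11/2

t_a=11/4 t_c=0 v_peak=11/16 T=11/2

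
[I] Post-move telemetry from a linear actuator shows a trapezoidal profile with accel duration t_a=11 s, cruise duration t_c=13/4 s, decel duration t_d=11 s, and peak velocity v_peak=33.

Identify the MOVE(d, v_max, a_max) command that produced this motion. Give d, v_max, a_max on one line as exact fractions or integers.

a_max = 33/11 = 3
d_a = ½·33·11 = 363/2; d_c = 33·13/4 = 429/4
d = 2·363/2 + 429/4 = 1881/4
t_c = 13/4 > 0 → v_max = v_peak = 33

d=1881/4 v_max=33 a_max=3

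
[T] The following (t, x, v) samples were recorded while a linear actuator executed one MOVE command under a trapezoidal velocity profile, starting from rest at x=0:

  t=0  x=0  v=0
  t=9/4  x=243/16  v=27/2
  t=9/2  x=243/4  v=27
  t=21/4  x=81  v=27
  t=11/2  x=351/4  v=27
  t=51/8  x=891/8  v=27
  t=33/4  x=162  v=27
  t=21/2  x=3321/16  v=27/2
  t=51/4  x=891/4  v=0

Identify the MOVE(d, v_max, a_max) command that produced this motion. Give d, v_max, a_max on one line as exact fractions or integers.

final state: t=51/4, x=891/4, v=0 → d = 891/4
a_max = (27/2−0)/(9/4−0) = 6
max v = 27 over t∈[9/2,33/4] → v_max = 27
check: 27·(9/2+15/4) = 891/4 ✓

d=891/4 v_max=27 a_max=6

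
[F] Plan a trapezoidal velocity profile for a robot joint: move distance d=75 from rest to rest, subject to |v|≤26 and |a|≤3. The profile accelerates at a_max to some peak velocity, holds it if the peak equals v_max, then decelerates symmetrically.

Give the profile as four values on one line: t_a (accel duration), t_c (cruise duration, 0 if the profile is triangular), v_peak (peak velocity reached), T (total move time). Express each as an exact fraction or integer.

t_a=5 t_c=0 v_peak=15 T=10

vₘ²/aₘ = 26²/3 = 676/3
75 < 676/3 ⇒ no cruise
v_peak = √(75·3) = √225 = 15
t_a = 15/3 = 5; t_c = 0
T = 2·5 = 10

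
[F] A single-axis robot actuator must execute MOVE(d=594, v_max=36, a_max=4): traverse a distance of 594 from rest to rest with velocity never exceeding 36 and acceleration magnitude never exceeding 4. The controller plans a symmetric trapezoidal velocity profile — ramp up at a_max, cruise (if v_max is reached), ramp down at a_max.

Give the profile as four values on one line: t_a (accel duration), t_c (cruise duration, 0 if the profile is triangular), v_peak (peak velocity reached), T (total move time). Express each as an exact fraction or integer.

t_a=9 t_c=15/2 v_peak=36 T=51/2

v_max²/a_max = 36²/4 = 324
594 ≥ 324 → trapezoidal
t_a = 36/4 = 9; v_peak = 36
d_cruise = 594 − 324 = 270; t_c = 270/36 = 15/2
T = 2·9 + 15/2 = 51/2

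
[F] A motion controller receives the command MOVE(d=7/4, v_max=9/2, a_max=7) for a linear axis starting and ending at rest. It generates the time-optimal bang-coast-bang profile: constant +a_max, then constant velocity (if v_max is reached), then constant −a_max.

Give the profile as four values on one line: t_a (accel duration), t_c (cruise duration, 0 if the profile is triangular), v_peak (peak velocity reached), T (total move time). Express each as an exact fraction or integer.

t_a=1/2 t_c=0 v_peak=7/2 T=1

(v_max)²/a_max = (9/2)²/7 = 81/28
7/4 < 81/28 so t_c = 0
v_peak = √(7/4·7) = √(49/4) = 7/2
t_a = (7/2)/7 = 1/2; t_c = 0
T = 2·1/2 = 1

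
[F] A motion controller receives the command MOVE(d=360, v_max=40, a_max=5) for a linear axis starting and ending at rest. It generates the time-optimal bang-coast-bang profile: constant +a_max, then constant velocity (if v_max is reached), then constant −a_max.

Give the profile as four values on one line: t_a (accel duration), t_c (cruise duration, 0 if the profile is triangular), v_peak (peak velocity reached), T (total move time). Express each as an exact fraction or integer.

t_a=8 t_c=1 v_peak=40 T=17

(v_max)²/a_max = 40²/5 = 320
360 ≥ 320 so v_max reached
t_a = 40/5 = 8; v_peak = 40
d_cruise = 360 − 320 = 40; t_c = 40/40 = 1
T = 2·8 + 1 = 17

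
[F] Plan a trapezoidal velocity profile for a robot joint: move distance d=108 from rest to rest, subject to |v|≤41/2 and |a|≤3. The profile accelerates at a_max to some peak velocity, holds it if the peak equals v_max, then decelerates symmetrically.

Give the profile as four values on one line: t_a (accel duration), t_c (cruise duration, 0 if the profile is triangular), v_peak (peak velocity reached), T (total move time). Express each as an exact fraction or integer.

(v_max)²/a_max = (41/2)²/3 = 1681/12
108 < 1681/12 ⇒ no cruise
v_peak = √(108·3) = √324 = 18
t_a = 18/3 = 6; t_c = 0
T = 2·6 = 12

t_a=6 t_c=0 v_peak=18 T=12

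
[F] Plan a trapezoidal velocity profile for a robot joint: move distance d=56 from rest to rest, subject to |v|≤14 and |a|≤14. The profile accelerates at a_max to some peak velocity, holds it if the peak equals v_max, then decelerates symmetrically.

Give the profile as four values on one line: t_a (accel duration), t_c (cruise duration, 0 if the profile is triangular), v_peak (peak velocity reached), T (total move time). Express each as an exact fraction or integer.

v_max²/a_max = 14²/14 = 14
56 ≥ 14 ⇒ cruise phase
t_a = 14/14 = 1; v_peak = 14
d_cruise = 56 − 14 = 42; t_c = 42/14 = 3
T = 2·1 + 3 = 5

t_a=1 t_c=3 v_peak=14 T=5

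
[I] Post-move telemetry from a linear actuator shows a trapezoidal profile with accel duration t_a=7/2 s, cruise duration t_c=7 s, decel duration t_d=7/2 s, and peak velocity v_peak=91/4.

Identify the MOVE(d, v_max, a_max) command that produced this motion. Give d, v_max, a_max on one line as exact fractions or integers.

a_max = (91/4)/(7/2) = 13/2
d_a = ½·91/4·7/2 = 637/16; d_c = 91/4·7 = 637/4
d = 2·637/16 + 637/4 = 1911/8
t_c = 7 > 0 → v_max = v_peak = 91/4

d=1911/8 v_max=91/4 a_max=13/2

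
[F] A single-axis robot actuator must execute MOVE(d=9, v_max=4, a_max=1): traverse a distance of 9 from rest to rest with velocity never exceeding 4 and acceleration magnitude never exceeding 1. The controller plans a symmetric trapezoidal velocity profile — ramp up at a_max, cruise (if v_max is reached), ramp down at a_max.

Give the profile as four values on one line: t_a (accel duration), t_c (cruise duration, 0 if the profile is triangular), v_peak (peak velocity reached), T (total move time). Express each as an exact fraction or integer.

t_a=3 t_c=0 v_peak=3 T=6

vₘ²/aₘ = 4²/1 = 16
9 < 16 → triangular
v_peak = √(9·1) = √9 = 3
t_a = 3/1 = 3; t_c = 0
T = 2·3 = 6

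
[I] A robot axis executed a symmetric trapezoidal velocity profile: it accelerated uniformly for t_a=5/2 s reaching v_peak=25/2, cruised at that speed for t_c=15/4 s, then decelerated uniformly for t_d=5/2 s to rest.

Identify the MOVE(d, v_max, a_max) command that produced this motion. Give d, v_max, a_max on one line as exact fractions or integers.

d=625/8 v_max=25/2 a_max=5

a_max = (25/2)/(5/2) = 5
d_a = ½·25/2·5/2 = 125/8; d_c = 25/2·15/4 = 375/8
d = 2·125/8 + 375/8 = 625/8
t_c = 15/4 > 0 → v_max = v_peak = 25/2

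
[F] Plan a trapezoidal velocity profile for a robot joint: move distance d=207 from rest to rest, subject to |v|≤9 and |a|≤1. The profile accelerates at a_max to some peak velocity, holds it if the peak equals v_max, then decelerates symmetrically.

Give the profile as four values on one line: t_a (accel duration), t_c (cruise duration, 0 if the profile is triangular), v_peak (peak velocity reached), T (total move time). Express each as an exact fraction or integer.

vₘ²/aₘ = 9²/1 = 81
207 ≥ 81 so v_max reached
t_a = 9/1 = 9; v_peak = 9
d_cruise = 207 − 81 = 126; t_c = 126/9 = 14
T = 2·9 + 14 = 32

t_a=9 t_c=14 v_peak=9 T=32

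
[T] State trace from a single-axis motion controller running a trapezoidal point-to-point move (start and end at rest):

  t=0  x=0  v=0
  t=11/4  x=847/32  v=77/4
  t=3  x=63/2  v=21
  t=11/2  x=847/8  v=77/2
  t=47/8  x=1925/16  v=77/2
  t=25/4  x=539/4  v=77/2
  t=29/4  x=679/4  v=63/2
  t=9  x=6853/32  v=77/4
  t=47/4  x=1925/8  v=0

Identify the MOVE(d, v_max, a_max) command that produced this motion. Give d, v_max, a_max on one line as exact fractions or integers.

d=1925/8 v_max=77/2 a_max=7

final state: t=47/4, x=1925/8, v=0 → d = 1925/8
a_max = (77/4−0)/(11/4−0) = 7
max v = 77/2 over t∈[11/2,25/4] → v_max = 77/2
check: 77/2·(11/2+3/4) = 1925/8 ✓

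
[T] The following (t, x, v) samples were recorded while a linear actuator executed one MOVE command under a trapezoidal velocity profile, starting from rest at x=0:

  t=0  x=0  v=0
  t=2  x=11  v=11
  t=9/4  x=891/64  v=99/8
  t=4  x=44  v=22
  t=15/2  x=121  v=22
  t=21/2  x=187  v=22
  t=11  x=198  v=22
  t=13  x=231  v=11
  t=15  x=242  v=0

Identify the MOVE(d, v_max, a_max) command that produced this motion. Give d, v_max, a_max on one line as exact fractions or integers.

final state: t=15, x=242, v=0 → d = 242
a_max = (11−0)/(2−0) = 11/2
max v = 22 over t∈[4,11] → v_max = 22
check: 22·(4+7) = 242 ✓

d=242 v_max=22 a_max=11/2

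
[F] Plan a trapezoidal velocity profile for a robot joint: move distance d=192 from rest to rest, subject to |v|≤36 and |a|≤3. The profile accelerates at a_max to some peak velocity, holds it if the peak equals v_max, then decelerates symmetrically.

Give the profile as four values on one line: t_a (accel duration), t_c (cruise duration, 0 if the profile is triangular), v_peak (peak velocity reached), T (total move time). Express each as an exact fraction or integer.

t_a=8 t_c=0 v_peak=24 T=16

vₘ²/aₘ = 36²/3 = 432
192 < 432 ⇒ no cruise
v_peak = √(192·3) = √576 = 24
t_a = 24/3 = 8; t_c = 0
T = 2·8 = 16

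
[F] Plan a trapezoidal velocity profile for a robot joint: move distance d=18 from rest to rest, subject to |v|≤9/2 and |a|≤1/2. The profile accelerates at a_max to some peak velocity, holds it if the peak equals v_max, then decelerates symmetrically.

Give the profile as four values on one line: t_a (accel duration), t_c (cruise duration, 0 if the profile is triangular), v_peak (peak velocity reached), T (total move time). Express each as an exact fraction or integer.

t_a=6 t_c=0 v_peak=3 T=12

vₘ²/aₘ = (9/2)²/(1/2) = 81/2
18 < 81/2 → triangular
v_peak = √(18·1/2) = √9 = 3
t_a = 3/(1/2) = 6; t_c = 0
T = 2·6 = 12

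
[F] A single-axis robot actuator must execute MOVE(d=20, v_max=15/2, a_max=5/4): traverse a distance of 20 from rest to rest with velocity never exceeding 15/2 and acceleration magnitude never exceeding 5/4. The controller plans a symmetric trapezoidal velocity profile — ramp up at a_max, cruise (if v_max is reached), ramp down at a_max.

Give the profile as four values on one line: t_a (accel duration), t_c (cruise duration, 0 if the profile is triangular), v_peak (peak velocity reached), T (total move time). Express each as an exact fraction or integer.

t_a=4 t_c=0 v_peak=5 T=8

vₘ²/aₘ = (15/2)²/(5/4) = 45
20 < 45 ⇒ no cruise
v_peak = √(20·5/4) = √25 = 5
t_a = 5/(5/4) = 4; t_c = 0
T = 2·4 = 8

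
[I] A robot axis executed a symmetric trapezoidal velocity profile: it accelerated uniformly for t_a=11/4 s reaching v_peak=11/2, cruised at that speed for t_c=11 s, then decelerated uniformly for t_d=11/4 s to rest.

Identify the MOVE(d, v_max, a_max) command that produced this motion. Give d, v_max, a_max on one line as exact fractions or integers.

a_max = (11/2)/(11/4) = 2
d_a = ½·11/2·11/4 = 121/16; d_c = 11/2·11 = 121/2
d = 2·121/16 + 121/2 = 605/8
t_c = 11 > 0 ⇒ limit active, v_max = 11/2

d=605/8 v_max=11/2 a_max=2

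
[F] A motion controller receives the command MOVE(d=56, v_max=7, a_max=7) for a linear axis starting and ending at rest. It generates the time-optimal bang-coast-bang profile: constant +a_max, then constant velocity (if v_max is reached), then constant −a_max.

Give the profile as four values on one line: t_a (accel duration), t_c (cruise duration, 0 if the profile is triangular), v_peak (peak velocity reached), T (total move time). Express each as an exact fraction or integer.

v_max²/a_max = 7²/7 = 7
56 ≥ 7 ⇒ cruise phase
t_a = 7/7 = 1; v_peak = 7
d_cruise = 56 − 7 = 49; t_c = 49/7 = 7
T = 2·1 + 7 = 9

t_a=1 t_c=7 v_peak=7 T=9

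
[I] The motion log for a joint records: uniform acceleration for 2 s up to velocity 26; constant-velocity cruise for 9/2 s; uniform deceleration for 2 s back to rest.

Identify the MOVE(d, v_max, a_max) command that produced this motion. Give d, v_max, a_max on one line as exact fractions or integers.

a_max = 26/2 = 13
d_a = ½·26·2 = 26; d_c = 26·9/2 = 117
d = 2·26 + 117 = 169
t_c = 9/2 > 0 ⇒ limit active, v_max = 26

d=169 v_max=26 a_max=13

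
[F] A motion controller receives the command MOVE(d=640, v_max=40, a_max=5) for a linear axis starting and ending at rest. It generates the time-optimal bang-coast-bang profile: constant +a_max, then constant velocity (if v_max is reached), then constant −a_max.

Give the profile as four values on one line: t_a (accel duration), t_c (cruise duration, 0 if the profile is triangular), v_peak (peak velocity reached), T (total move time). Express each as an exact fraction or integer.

t_a=8 t_c=8 v_peak=40 T=24

(v_max)²/a_max = 40²/5 = 320
640 ≥ 320 ⇒ cruise phase
t_a = 40/5 = 8; v_peak = 40
d_cruise = 640 − 320 = 320; t_c = 320/40 = 8
T = 2·8 + 8 = 24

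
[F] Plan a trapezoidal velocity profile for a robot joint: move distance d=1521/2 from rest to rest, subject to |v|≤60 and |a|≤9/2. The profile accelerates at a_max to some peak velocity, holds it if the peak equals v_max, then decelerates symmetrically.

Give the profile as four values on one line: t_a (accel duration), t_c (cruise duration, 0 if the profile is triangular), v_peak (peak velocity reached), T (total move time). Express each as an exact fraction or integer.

t_a=13 t_c=0 v_peak=117/2 T=26

vₘ²/aₘ = 60²/(9/2) = 800
1521/2 < 800 so t_c = 0
v_peak = √(1521/2·9/2) = √(13689/4) = 117/2
t_a = (117/2)/(9/2) = 13; t_c = 0
T = 2·13 = 26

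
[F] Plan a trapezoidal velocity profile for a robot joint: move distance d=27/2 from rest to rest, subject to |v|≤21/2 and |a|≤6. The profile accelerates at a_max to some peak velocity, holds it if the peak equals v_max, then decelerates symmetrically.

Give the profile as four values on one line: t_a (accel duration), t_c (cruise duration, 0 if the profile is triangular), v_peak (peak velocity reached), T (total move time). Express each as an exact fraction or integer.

t_a=3/2 t_c=0 v_peak=9 T=3

vₘ²/aₘ = (21/2)²/6 = 147/8
27/2 < 147/8 → triangular
v_peak = √(27/2·6) = √81 = 9
t_a = 9/6 = 3/2; t_c = 0
T = 2·3/2 = 3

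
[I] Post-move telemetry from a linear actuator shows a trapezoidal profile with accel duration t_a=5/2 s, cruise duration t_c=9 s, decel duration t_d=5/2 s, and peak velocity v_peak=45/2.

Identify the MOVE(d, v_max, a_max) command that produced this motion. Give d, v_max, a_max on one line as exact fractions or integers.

d=1035/4 v_max=45/2 a_max=9

a_max = (45/2)/(5/2) = 9
d_a = ½·45/2·5/2 = 225/8; d_c = 45/2·9 = 405/2
d = 2·225/8 + 405/2 = 1035/4
t_c = 9 > 0 → v_max = v_peak = 45/2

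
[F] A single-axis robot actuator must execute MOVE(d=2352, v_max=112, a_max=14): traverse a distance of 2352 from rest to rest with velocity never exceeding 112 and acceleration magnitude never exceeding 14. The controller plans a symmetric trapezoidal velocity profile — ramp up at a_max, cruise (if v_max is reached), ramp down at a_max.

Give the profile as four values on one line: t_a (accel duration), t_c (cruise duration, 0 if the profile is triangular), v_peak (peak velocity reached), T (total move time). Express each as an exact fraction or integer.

vₘ²/aₘ = 112²/14 = 896
2352 ≥ 896 → trapezoidal
t_a = 112/14 = 8; v_peak = 112
d_cruise = 2352 − 896 = 1456; t_c = 1456/112 = 13
T = 2·8 + 13 = 29

t_a=8 t_c=13 v_peak=112 T=29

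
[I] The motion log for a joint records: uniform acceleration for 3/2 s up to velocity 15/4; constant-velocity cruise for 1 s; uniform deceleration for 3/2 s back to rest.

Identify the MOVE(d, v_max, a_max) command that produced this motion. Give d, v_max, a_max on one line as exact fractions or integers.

a_max = (15/4)/(3/2) = 5/2
d_a = ½·15/4·3/2 = 45/16; d_c = 15/4·1 = 15/4
d = 2·45/16 + 15/4 = 75/8
t_c = 1 > 0 ⇒ limit active, v_max = 15/4

d=75/8 v_max=15/4 a_max=5/2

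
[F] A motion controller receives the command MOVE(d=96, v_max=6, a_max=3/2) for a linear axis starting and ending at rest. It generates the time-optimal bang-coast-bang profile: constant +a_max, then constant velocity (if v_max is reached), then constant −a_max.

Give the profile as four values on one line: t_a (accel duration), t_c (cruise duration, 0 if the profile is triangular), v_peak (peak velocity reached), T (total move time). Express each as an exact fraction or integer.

(v_max)²/a_max = 6²/(3/2) = 24
96 ≥ 24 → trapezoidal
t_a = 6/(3/2) = 4; v_peak = 6
d_cruise = 96 − 24 = 72; t_c = 72/6 = 12
T = 2·4 + 12 = 20

t_a=4 t_c=12 v_peak=6 T=20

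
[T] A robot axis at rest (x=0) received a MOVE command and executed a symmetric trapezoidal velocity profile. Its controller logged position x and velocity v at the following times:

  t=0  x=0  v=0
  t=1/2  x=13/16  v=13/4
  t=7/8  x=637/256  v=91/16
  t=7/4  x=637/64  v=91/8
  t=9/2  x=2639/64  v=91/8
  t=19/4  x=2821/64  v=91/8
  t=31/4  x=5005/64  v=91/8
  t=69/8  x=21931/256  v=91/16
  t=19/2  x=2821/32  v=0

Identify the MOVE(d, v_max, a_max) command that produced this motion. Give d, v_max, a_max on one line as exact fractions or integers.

final state: t=19/2, x=2821/32, v=0 → d = 2821/32
a_max = (13/4−0)/(1/2−0) = 13/2
max v = 91/8 over t∈[7/4,31/4] → v_max = 91/8
check: 91/8·(7/4+6) = 2821/32 ✓

d=2821/32 v_max=91/8 a_max=13/2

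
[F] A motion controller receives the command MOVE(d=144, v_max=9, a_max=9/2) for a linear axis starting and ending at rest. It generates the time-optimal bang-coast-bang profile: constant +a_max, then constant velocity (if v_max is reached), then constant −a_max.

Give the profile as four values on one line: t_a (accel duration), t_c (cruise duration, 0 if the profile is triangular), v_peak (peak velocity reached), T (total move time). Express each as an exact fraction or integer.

v_max²/a_max = 9²/(9/2) = 18
144 ≥ 18 → trapezoidal
t_a = 9/(9/2) = 2; v_peak = 9
d_cruise = 144 − 18 = 126; t_c = 126/9 = 14
T = 2·2 + 14 = 18

t_a=2 t_c=14 v_peak=9 T=18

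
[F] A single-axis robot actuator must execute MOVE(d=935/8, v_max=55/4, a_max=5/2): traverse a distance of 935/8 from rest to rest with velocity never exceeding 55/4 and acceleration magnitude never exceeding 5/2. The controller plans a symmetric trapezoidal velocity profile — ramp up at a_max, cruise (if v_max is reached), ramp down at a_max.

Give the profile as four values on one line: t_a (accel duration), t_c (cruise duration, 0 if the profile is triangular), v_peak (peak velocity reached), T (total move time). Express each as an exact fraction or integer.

(v_max)²/a_max = (55/4)²/(5/2) = 605/8
935/8 ≥ 605/8 ⇒ cruise phase
t_a = (55/4)/(5/2) = 11/2; v_peak = 55/4
d_cruise = 935/8 − 605/8 = 165/4; t_c = (165/4)/(55/4) = 3
T = 2·11/2 + 3 = 14

t_a=11/2 t_c=3 v_peak=55/4 T=14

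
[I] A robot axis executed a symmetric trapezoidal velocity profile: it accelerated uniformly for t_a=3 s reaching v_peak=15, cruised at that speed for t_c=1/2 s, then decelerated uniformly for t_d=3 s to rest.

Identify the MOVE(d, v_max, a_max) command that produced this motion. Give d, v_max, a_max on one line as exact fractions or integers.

d=105/2 v_max=15 a_max=5

a_max = 15/3 = 5
d_a = ½·15·3 = 45/2; d_c = 15·1/2 = 15/2
d = 2·45/2 + 15/2 = 105/2
t_c = 1/2 > 0 ⇒ limit active, v_max = 15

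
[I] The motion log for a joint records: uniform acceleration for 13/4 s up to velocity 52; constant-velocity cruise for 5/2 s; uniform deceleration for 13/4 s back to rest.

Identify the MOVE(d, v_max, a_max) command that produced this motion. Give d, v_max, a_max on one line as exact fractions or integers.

d=299 v_max=52 a_max=16

a_max = 52/(13/4) = 16
d_a = ½·52·13/4 = 169/2; d_c = 52·5/2 = 130
d = 2·169/2 + 130 = 299
t_c = 5/2 > 0 → v_max = v_peak = 52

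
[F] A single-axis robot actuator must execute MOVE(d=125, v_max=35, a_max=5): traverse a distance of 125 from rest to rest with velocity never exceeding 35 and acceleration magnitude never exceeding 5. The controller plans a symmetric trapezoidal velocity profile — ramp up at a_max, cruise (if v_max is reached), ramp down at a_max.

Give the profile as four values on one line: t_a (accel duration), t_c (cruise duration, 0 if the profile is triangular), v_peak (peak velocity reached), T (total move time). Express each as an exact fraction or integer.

v_max²/a_max = 35²/5 = 245
125 < 245 ⇒ no cruise
v_peak = √(125·5) = √625 = 25
t_a = 25/5 = 5; t_c = 0
T = 2·5 = 10

t_a=5 t_c=0 v_peak=25 T=10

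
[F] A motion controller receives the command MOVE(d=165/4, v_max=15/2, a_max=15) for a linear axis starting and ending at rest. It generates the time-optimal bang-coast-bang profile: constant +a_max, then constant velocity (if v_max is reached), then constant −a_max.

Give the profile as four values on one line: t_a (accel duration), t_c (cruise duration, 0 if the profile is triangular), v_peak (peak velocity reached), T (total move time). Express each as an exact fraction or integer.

(v_max)²/a_max = (15/2)²/15 = 15/4
165/4 ≥ 15/4 so v_max reached
t_a = (15/2)/15 = 1/2; v_peak = 15/2
d_cruise = 165/4 − 15/4 = 75/2; t_c = (75/2)/(15/2) = 5
T = 2·1/2 + 5 = 6

t_a=1/2 t_c=5 v_peak=15/2 T=6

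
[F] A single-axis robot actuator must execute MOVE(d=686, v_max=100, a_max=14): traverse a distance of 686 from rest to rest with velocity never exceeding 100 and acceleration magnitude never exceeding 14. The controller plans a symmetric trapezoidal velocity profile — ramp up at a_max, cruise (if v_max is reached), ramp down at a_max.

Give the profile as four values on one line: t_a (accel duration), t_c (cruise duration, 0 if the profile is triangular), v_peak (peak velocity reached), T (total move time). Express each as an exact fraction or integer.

vₘ²/aₘ = 100²/14 = 5000/7
686 < 5000/7 → triangular
v_peak = √(686·14) = √9604 = 98
t_a = 98/14 = 7; t_c = 0
T = 2·7 = 14

t_a=7 t_c=0 v_peak=98 T=14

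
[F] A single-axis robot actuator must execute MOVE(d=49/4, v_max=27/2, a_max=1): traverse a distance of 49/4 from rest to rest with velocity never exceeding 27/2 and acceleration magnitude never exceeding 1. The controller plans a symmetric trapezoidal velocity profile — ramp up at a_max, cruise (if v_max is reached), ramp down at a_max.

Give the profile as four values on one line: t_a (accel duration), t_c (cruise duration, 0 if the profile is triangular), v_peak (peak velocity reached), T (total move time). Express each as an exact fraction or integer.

vₘ²/aₘ = (27/2)²/1 = 729/4
49/4 < 729/4 so t_c = 0
v_peak = √(49/4·1) = √(49/4) = 7/2
t_a = (7/2)/1 = 7/2; t_c = 0
T = 2·7/2 = 7

t_a=7/2 t_c=0 v_peak=7/2 T=7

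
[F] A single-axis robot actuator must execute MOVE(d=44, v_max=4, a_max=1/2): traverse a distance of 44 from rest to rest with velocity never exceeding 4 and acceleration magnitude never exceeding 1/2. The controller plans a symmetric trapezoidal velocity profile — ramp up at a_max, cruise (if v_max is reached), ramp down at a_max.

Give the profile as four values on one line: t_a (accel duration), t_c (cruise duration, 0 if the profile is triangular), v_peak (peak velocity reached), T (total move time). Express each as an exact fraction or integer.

t_a=8 t_c=3 v_peak=4 T=19

(v_max)²/a_max = 4²/(1/2) = 32
44 ≥ 32 so v_max reached
t_a = 4/(1/2) = 8; v_peak = 4
d_cruise = 44 − 32 = 12; t_c = 12/4 = 3
T = 2·8 + 3 = 19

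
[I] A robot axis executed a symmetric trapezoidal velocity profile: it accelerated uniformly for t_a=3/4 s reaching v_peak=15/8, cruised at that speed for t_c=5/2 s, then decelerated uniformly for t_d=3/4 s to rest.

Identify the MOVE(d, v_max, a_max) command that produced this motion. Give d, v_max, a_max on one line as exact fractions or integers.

a_max = (15/8)/(3/4) = 5/2
d_a = ½·15/8·3/4 = 45/64; d_c = 15/8·5/2 = 75/16
d = 2·45/64 + 75/16 = 195/32
t_c = 5/2 > 0 ⇒ limit active, v_max = 15/8

d=195/32 v_max=15/8 a_max=5/2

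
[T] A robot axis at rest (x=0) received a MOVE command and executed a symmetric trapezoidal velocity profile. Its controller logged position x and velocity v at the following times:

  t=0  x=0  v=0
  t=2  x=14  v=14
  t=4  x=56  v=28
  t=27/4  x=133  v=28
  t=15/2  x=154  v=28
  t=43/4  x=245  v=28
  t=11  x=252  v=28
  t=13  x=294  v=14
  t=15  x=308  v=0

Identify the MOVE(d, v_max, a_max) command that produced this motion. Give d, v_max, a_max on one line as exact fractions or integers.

d=308 v_max=28 a_max=7

final state: t=15, x=308, v=0 → d = 308
a_max = (14−0)/(2−0) = 7
max v = 28 over t∈[4,11] → v_max = 28
check: 28·(4+7) = 308 ✓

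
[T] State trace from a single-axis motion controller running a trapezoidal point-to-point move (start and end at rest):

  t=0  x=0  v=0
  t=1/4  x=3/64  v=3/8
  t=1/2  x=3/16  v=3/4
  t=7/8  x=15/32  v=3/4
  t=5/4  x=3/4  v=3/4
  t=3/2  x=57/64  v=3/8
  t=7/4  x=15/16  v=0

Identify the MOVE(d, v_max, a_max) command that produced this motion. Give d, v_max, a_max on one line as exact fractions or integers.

final state: t=7/4, x=15/16, v=0 → d = 15/16
a_max = (3/8−0)/(1/4−0) = 3/2
max v = 3/4 over t∈[1/2,5/4] → v_max = 3/4
check: 3/4·(1/2+3/4) = 15/16 ✓

d=15/16 v_max=3/4 a_max=3/2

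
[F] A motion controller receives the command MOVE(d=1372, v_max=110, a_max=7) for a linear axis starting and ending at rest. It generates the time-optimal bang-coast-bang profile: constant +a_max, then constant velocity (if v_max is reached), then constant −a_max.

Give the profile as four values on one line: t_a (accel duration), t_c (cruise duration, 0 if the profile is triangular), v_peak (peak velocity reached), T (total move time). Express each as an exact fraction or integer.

vₘ²/aₘ = 110²/7 = 12100/7
1372 < 12100/7 ⇒ no cruise
v_peak = √(1372·7) = √9604 = 98
t_a = 98/7 = 14; t_c = 0
T = 2·14 = 28

t_a=14 t_c=0 v_peak=98 T=28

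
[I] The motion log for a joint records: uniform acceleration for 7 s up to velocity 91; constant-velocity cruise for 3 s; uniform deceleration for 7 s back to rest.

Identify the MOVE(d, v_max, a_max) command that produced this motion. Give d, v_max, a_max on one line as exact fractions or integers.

d=910 v_max=91 a_max=13

a_max = 91/7 = 13
d_a = ½·91·7 = 637/2; d_c = 91·3 = 273
d = 2·637/2 + 273 = 910
t_c = 3 > 0 so v_max = 91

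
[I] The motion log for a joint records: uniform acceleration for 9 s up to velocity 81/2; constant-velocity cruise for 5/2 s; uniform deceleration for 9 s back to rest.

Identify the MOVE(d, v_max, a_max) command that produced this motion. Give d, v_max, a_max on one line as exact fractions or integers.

d=1863/4 v_max=81/2 a_max=9/2

a_max = (81/2)/9 = 9/2
d_a = ½·81/2·9 = 729/4; d_c = 81/2·5/2 = 405/4
d = 2·729/4 + 405/4 = 1863/4
t_c = 5/2 > 0 ⇒ limit active, v_max = 81/2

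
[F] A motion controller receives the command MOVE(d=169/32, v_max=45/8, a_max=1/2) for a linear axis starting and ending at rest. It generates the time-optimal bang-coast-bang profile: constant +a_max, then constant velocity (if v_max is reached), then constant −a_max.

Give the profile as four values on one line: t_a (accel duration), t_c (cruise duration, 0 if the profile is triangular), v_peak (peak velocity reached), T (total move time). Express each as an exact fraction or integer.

t_a=13/4 t_c=0 v_peak=13/8 T=13/2

vₘ²/aₘ = (45/8)²/(1/2) = 2025/32
169/32 < 2025/32 so t_c = 0
v_peak = √(169/32·1/2) = √(169/64) = 13/8
t_a = (13/8)/(1/2) = 13/4; t_c = 0
T = 2·13/4 = 13/2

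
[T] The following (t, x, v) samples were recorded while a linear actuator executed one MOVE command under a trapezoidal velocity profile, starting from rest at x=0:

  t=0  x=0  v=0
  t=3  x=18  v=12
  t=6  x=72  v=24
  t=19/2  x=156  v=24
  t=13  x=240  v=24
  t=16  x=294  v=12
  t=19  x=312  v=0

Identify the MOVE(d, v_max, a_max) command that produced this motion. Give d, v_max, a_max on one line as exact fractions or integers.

final state: t=19, x=312, v=0 → d = 312
a_max = (12−0)/(3−0) = 4
max v = 24 over t∈[6,13] → v_max = 24
check: 24·(6+7) = 312 ✓

d=312 v_max=24 a_max=4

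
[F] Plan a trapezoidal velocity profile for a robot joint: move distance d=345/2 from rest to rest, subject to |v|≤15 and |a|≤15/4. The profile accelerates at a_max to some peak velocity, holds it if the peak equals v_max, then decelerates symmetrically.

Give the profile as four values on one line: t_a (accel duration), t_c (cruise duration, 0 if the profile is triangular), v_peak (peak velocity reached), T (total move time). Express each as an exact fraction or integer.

t_a=4 t_c=15/2 v_peak=15 T=31/2

(v_max)²/a_max = 15²/(15/4) = 60
345/2 ≥ 60 → trapezoidal
t_a = 15/(15/4) = 4; v_peak = 15
d_cruise = 345/2 − 60 = 225/2; t_c = (225/2)/15 = 15/2
T = 2·4 + 15/2 = 31/2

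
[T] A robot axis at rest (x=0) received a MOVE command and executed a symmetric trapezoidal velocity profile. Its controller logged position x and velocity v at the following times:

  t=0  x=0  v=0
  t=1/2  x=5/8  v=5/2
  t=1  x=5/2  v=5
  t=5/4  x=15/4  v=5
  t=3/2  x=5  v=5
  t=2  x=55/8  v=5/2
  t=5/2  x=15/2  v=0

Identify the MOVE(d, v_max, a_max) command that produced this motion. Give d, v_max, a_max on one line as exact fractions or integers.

final state: t=5/2, x=15/2, v=0 → d = 15/2
a_max = (5/2−0)/(1/2−0) = 5
max v = 5 over t∈[1,3/2] → v_max = 5
check: 5·(1+1/2) = 15/2 ✓

d=15/2 v_max=5 a_max=5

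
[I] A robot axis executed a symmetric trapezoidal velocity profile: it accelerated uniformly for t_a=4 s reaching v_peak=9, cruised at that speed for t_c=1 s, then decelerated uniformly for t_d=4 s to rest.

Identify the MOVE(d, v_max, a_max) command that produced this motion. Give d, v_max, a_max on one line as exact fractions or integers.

d=45 v_max=9 a_max=9/4

a_max = 9/4
d_a = ½·9·4 = 18; d_c = 9·1 = 9
d = 2·18 + 9 = 45
t_c = 1 > 0 ⇒ limit active, v_max = 9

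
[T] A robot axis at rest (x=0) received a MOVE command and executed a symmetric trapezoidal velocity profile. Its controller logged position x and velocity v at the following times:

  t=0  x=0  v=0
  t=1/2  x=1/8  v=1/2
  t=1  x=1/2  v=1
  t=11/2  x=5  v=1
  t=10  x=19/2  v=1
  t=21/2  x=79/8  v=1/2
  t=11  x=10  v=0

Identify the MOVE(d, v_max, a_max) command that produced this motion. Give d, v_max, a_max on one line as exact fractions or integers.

final state: t=11, x=10, v=0 → d = 10
a_max = (1/2−0)/(1/2−0) = 1
max v = 1 over t∈[1,10] → v_max = 1
check: 1·(1+9) = 10 ✓

d=10 v_max=1 a_max=1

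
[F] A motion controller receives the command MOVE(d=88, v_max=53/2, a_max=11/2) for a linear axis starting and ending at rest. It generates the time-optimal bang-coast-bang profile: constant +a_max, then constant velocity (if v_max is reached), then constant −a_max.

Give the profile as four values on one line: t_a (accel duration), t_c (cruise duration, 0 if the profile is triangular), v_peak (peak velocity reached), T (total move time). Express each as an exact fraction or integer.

t_a=4 t_c=0 v_peak=22 T=8

vₘ²/aₘ = (53/2)²/(11/2) = 2809/22
88 < 2809/22 ⇒ no cruise
v_peak = √(88·11/2) = √484 = 22
t_a = 22/(11/2) = 4; t_c = 0
T = 2·4 = 8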